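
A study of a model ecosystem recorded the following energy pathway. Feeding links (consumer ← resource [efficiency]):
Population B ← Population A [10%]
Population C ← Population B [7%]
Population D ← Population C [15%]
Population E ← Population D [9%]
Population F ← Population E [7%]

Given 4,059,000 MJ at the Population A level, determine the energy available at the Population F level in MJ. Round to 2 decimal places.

Population B: 4059000 × 0.1 = 405900 MJ
Population C: 405900 × 0.07 = 28413 MJ
Population D: 28413 × 0.15 = 4261.95 MJ
Population E: 4261.95 × 0.09 = 383.5755 MJ
Population F: 383.5755 × 0.07 = 26.850285 MJ

26.85 MJ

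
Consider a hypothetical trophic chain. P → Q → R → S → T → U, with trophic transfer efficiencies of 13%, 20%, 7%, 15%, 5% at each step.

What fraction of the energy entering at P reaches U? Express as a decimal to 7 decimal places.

Product of link efficiencies: 0.13 × 0.2 × 0.07 × 0.15 × 0.05 = 0.00001365

0.0000137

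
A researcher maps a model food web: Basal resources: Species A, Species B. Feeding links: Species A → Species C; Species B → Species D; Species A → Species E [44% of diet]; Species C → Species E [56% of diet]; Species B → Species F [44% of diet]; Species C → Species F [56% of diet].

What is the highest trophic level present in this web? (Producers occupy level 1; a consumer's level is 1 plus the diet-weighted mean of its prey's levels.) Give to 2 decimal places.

2.56

Species C: 1 + 1 = 2
Species D: 1 + 1 = 2
Species E: 1 + (0.44×1 + 0.56×2) = 2.56
Species F: 1 + (0.44×1 + 0.56×2) = 2.56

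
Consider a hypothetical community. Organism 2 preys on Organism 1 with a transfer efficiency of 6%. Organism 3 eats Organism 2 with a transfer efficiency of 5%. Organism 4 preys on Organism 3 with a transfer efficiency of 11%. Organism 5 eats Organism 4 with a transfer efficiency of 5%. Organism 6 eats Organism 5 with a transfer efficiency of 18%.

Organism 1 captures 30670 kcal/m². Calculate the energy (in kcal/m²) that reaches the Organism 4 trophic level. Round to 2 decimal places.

Organism 2: 30670 × 0.06 = 1840.2 kcal/m²
Organism 3: 1840.2 × 0.05 = 92.01 kcal/m²
Organism 4: 92.01 × 0.11 = 10.1211 kcal/m²

10.12 kcal/m²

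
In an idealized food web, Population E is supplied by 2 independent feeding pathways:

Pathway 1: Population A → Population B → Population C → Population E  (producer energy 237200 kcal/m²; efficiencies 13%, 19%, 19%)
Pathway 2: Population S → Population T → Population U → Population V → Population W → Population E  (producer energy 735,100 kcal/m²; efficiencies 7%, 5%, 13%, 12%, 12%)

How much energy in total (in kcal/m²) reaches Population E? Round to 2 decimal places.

1118.00 kcal/m²

Pathway 1: 237200 × 0.13 × 0.19 × 0.19 = 1113.1796 kcal/m²
Pathway 2: 735100 × 0.07 × 0.05 × 0.13 × 0.12 × 0.12 = 4.8163752 kcal/m²
Total at Population E: 1113.1796 + 4.8163752 = 1117.9959752 kcal/m²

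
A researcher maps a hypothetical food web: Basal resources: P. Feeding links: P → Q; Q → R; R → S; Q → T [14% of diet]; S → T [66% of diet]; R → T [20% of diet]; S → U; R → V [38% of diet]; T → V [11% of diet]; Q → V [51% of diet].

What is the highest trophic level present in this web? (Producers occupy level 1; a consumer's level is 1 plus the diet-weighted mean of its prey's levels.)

5

Q: 1 + 1 = 2
R: 1 + 2 = 3
S: 1 + 3 = 4
T: 1 + (0.14×2 + 0.66×4 + 0.2×3) = 4.52
U: 1 + 4 = 5
V: 1 + (0.38×3 + 0.11×4.52 + 0.51×2) = 3.6572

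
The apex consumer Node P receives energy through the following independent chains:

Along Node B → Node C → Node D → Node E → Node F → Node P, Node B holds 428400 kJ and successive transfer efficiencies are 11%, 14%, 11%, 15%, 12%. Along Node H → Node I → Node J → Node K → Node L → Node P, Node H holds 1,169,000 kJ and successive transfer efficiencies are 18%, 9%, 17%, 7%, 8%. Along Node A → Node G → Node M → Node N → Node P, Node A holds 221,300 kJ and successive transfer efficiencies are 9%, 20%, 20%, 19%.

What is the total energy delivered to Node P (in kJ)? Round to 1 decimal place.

Via Node B: 428400 × 0.11 × 0.14 × 0.11 × 0.15 × 0.12 = 13.0627728 kJ
Via Node H: 1169000 × 0.18 × 0.09 × 0.17 × 0.07 × 0.08 = 18.0287856 kJ
Via Node A: 221300 × 0.09 × 0.2 × 0.2 × 0.19 = 151.3692 kJ
Total at Node P: 13.0627728 + 18.0287856 + 151.3692 = 182.4607584 kJ

182.5 kJ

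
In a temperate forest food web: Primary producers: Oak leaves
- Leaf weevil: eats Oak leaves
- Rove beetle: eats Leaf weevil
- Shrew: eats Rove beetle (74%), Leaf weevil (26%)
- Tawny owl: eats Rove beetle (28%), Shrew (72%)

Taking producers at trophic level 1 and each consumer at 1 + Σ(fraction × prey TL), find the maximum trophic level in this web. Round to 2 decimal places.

4.53

Leaf weevil: 1 + 1 = 2
Rove beetle: 1 + 2 = 3
Shrew: 1 + (0.74×3 + 0.26×2) = 3.74
Tawny owl: 1 + (0.28×3 + 0.72×3.74) = 4.5328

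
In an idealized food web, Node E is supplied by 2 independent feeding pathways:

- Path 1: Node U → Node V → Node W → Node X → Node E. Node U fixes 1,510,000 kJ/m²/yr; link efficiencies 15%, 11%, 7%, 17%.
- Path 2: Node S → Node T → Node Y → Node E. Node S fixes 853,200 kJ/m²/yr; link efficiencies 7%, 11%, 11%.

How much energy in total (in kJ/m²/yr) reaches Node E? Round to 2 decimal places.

1019.15 kJ/m²/yr

Path 1: 1510000 × 0.15 × 0.11 × 0.07 × 0.17 = 296.4885 kJ/m²/yr
Path 2: 853200 × 0.07 × 0.11 × 0.11 = 722.6604 kJ/m²/yr
Total at Node E: 296.4885 + 722.6604 = 1019.1489 kJ/m²/yr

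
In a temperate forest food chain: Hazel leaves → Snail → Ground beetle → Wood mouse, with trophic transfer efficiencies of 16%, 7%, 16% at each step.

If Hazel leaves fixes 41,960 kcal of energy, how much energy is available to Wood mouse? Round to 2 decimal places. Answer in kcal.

Snail: 41960 × 0.16 = 6713.6 kcal
Ground beetle: 6713.6 × 0.07 = 469.952 kcal
Wood mouse: 469.952 × 0.16 = 75.19232 kcal

75.19 kcal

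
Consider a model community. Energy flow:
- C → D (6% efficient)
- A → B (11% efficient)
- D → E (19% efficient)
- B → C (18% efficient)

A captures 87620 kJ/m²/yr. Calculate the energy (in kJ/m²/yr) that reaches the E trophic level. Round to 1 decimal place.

19.8 kJ/m²/yr

B: 87620 × 0.11 = 9638.2 kJ/m²/yr
C: 9638.2 × 0.18 = 1734.876 kJ/m²/yr
D: 1734.876 × 0.06 = 104.09256 kJ/m²/yr
E: 104.09256 × 0.19 = 19.7775864 kJ/m²/yr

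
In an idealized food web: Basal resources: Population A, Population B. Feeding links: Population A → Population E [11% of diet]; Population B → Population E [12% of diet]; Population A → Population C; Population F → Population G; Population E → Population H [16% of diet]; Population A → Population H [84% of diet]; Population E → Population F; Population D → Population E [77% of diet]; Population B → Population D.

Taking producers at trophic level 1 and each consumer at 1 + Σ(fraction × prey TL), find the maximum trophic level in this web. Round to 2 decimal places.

Population C: 1 + 1 = 2
Population D: 1 + 1 = 2
Population E: 1 + (0.12×1 + 0.11×1 + 0.77×2) = 2.77
Population F: 1 + 2.77 = 3.77
Population G: 1 + 3.77 = 4.77
Population H: 1 + (0.16×2.77 + 0.84×1) = 2.2832

4.77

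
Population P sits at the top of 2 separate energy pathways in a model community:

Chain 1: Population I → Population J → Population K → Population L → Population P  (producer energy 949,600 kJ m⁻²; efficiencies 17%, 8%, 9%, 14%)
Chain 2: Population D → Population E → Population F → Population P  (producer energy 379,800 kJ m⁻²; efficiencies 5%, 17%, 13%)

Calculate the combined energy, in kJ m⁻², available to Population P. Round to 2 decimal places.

582.40 kJ m⁻²

Chain 1: 949600 × 0.17 × 0.08 × 0.09 × 0.14 = 162.723456 kJ m⁻²
Chain 2: 379800 × 0.05 × 0.17 × 0.13 = 419.679 kJ m⁻²
Total at Population P: 162.723456 + 419.679 = 582.402456 kJ m⁻²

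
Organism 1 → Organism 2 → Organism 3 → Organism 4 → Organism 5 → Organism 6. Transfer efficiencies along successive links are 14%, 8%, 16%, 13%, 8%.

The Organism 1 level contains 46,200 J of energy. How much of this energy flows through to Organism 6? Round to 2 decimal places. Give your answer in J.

0.86 J

Organism 2: 46200 × 0.14 = 6468 J
Organism 3: 6468 × 0.08 = 517.44 J
Organism 4: 517.44 × 0.16 = 82.7904 J
Organism 5: 82.7904 × 0.13 = 10.762752 J
Organism 6: 10.762752 × 0.08 = 0.86102016 J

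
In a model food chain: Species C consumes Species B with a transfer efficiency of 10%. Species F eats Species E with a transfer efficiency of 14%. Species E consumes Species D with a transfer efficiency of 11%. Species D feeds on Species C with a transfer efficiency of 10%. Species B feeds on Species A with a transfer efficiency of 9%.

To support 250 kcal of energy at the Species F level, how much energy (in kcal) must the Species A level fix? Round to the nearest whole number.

18037518 kcal

Cumulative transfer efficiency: 0.09 × 0.1 × 0.1 × 0.11 × 0.14 = 0.00001386
Species A energy = 250 / 0.00001386 = 18037518 kcal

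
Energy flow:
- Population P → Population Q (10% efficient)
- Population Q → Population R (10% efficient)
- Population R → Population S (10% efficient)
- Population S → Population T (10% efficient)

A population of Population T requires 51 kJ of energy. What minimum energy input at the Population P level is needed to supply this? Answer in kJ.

510000 kJ

Cumulative transfer efficiency: 0.1 × 0.1 × 0.1 × 0.1 = 0.0001
Population P energy = 51 / 0.0001 = 510000 kJ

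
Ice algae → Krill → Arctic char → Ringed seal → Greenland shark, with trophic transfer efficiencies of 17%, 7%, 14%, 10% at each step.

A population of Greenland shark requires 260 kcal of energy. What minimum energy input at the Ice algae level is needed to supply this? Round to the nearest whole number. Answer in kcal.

Cumulative transfer efficiency: 0.17 × 0.07 × 0.14 × 0.1 = 0.0001666
Ice algae energy = 260 / 0.0001666 = 1560624 kcal

1560624 kcal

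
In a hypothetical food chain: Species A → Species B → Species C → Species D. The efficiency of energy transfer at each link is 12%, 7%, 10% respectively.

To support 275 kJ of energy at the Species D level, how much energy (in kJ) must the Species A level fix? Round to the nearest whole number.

Cumulative transfer efficiency: 0.12 × 0.07 × 0.1 = 0.00084
Species A energy = 275 / 0.00084 = 327381 kJ

327381 kJ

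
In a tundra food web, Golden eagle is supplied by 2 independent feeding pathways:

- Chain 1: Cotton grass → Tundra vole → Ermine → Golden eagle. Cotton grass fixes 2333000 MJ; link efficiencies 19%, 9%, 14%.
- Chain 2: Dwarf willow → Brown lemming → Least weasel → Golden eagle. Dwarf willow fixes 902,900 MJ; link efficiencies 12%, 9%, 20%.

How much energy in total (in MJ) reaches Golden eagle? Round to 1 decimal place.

Chain 1: 2333000 × 0.19 × 0.09 × 0.14 = 5585.202 MJ
Chain 2: 902900 × 0.12 × 0.09 × 0.2 = 1950.264 MJ
Total at Golden eagle: 5585.202 + 1950.264 = 7535.466 MJ

7535.5 MJ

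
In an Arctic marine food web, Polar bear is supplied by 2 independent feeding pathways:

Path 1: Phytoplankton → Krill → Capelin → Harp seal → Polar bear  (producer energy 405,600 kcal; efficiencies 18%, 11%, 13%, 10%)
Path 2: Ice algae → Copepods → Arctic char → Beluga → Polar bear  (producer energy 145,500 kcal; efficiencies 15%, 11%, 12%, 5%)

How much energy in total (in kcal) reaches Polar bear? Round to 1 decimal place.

118.8 kcal

Path 1: 405600 × 0.18 × 0.11 × 0.13 × 0.1 = 104.40144 kcal
Path 2: 145500 × 0.15 × 0.11 × 0.12 × 0.05 = 14.4045 kcal
Total at Polar bear: 104.40144 + 14.4045 = 118.80594 kcal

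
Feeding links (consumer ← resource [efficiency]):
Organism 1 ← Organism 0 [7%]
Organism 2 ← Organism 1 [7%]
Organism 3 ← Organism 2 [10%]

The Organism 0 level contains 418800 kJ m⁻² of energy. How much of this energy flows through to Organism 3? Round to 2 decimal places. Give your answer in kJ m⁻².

Organism 1: 418800 × 0.07 = 29316 kJ m⁻²
Organism 2: 29316 × 0.07 = 2052.12 kJ m⁻²
Organism 3: 2052.12 × 0.1 = 205.212 kJ m⁻²

205.21 kJ m⁻²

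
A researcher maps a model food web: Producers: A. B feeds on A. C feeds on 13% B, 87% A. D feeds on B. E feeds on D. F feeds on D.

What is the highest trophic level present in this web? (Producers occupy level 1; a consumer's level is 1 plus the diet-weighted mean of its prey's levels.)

B: 1 + 1 = 2
C: 1 + (0.13×2 + 0.87×1) = 2.13
D: 1 + 2 = 3
E: 1 + 3 = 4
F: 1 + 3 = 4

4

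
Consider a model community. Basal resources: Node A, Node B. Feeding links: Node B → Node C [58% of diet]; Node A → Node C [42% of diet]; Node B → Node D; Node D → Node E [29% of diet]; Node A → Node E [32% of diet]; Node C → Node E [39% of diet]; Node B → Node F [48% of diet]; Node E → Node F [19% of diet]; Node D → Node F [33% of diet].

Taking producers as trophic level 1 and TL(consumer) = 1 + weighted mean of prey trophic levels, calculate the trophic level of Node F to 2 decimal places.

Node C: 1 + (0.58×1 + 0.42×1) = 2
Node D: 1 + 1 = 2
Node E: 1 + (0.29×2 + 0.32×1 + 0.39×2) = 2.68
Node F: 1 + (0.48×1 + 0.19×2.68 + 0.33×2) = 2.6492

2.65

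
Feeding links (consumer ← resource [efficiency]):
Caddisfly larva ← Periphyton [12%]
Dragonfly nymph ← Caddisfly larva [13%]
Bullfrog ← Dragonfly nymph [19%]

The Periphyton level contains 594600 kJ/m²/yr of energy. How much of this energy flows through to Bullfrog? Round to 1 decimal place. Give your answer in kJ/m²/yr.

Caddisfly larva: 594600 × 0.12 = 71352 kJ/m²/yr
Dragonfly nymph: 71352 × 0.13 = 9275.76 kJ/m²/yr
Bullfrog: 9275.76 × 0.19 = 1762.3944 kJ/m²/yr

1762.4 kJ/m²/yr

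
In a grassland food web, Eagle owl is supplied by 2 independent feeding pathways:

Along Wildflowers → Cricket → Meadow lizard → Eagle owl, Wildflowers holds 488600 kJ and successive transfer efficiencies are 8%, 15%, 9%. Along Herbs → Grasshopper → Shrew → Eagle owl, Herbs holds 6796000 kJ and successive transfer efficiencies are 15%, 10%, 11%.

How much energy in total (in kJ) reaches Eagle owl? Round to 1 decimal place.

11741.1 kJ

Via Wildflowers: 488600 × 0.08 × 0.15 × 0.09 = 527.688 kJ
Via Herbs: 6796000 × 0.15 × 0.1 × 0.11 = 11213.4 kJ
Total at Eagle owl: 527.688 + 11213.4 = 11741.088 kJ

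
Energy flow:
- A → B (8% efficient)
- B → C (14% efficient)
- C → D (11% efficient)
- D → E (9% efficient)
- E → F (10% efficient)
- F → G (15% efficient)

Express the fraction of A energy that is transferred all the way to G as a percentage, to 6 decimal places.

0.000166%

Product of link efficiencies: 0.08 × 0.14 × 0.11 × 0.09 × 0.1 × 0.15 = 0.0000016632
As a percentage: 0.0000016632 × 100 = 0.000166%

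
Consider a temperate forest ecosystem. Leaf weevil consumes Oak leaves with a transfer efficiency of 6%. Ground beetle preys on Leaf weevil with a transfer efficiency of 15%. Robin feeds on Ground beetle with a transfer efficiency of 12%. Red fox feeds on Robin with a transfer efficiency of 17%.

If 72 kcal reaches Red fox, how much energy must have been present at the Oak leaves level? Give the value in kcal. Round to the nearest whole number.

392157 kcal

Cumulative transfer efficiency: 0.06 × 0.15 × 0.12 × 0.17 = 0.0001836
Oak leaves energy = 72 / 0.0001836 = 392157 kcal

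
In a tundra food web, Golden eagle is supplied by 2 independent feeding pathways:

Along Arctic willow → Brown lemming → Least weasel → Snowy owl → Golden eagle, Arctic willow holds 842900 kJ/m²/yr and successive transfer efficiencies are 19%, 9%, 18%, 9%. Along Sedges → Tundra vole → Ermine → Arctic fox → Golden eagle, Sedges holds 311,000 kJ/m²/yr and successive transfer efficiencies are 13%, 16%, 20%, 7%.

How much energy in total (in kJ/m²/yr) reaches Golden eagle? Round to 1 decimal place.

Via Arctic willow: 842900 × 0.19 × 0.09 × 0.18 × 0.09 = 233.500158 kJ/m²/yr
Via Sedges: 311000 × 0.13 × 0.16 × 0.2 × 0.07 = 90.5632 kJ/m²/yr
Total at Golden eagle: 233.500158 + 90.5632 = 324.063358 kJ/m²/yr

324.1 kJ/m²/yr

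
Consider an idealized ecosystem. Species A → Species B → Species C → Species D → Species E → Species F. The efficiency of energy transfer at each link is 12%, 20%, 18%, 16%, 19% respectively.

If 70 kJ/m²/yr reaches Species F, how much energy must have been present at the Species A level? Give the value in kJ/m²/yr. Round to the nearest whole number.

Cumulative transfer efficiency: 0.12 × 0.2 × 0.18 × 0.16 × 0.19 = 0.000131328
Species A energy = 70 / 0.000131328 = 533017 kJ/m²/yr

533017 kJ/m²/yr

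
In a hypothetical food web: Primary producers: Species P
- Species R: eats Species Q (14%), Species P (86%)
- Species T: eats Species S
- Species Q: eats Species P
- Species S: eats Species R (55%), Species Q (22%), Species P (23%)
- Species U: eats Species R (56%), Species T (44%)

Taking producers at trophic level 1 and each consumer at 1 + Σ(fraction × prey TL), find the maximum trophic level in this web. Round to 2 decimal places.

3.89

Species Q: 1 + 1 = 2
Species R: 1 + (0.14×2 + 0.86×1) = 2.14
Species S: 1 + (0.55×2.14 + 0.22×2 + 0.23×1) = 2.847
Species T: 1 + 2.847 = 3.847
Species U: 1 + (0.56×2.14 + 0.44×3.847) = 3.89108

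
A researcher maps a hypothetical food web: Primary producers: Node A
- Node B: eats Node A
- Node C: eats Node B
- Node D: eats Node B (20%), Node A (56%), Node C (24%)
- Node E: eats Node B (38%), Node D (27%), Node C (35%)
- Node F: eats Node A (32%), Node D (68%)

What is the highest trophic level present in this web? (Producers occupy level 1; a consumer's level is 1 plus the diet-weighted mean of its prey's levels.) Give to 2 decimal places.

3.53

Node B: 1 + 1 = 2
Node C: 1 + 2 = 3
Node D: 1 + (0.2×2 + 0.56×1 + 0.24×3) = 2.68
Node E: 1 + (0.38×2 + 0.27×2.68 + 0.35×3) = 3.5336
Node F: 1 + (0.32×1 + 0.68×2.68) = 3.1424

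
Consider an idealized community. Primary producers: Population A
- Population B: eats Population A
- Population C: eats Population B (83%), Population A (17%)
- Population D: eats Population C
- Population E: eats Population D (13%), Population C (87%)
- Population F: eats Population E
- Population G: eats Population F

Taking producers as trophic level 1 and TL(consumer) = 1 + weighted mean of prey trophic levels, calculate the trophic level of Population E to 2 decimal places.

3.96

Population B: 1 + 1 = 2
Population C: 1 + (0.83×2 + 0.17×1) = 2.83
Population D: 1 + 2.83 = 3.83
Population E: 1 + (0.13×3.83 + 0.87×2.83) = 3.96
Population F: 1 + 3.96 = 4.96
Population G: 1 + 4.96 = 5.96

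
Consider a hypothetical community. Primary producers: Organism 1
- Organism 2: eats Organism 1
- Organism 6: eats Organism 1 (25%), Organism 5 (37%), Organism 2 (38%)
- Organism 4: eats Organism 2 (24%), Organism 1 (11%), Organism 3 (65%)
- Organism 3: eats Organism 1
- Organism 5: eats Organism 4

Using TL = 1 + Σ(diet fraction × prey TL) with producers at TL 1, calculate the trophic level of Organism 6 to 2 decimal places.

3.45

Organism 2: 1 + 1 = 2
Organism 3: 1 + 1 = 2
Organism 4: 1 + (0.24×2 + 0.11×1 + 0.65×2) = 2.89
Organism 5: 1 + 2.89 = 3.89
Organism 6: 1 + (0.25×1 + 0.37×3.89 + 0.38×2) = 3.4493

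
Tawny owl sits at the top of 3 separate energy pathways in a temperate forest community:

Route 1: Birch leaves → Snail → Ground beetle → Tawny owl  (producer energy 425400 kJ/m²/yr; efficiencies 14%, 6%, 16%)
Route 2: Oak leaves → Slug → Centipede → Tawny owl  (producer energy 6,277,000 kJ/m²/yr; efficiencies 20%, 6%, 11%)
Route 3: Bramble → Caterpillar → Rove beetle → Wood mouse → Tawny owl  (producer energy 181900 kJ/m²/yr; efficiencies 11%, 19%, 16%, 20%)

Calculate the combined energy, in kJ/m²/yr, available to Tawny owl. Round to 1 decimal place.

Route 1: 425400 × 0.14 × 0.06 × 0.16 = 571.7376 kJ/m²/yr
Route 2: 6277000 × 0.2 × 0.06 × 0.11 = 8285.64 kJ/m²/yr
Route 3: 181900 × 0.11 × 0.19 × 0.16 × 0.2 = 121.65472 kJ/m²/yr
Total at Tawny owl: 571.7376 + 8285.64 + 121.65472 = 8979.03232 kJ/m²/yr

8979.0 kJ/m²/yr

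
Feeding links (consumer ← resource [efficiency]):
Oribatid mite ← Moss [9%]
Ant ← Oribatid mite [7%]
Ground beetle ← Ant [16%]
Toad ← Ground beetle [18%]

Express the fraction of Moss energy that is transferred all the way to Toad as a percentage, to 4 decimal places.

0.0181%

Product of link efficiencies: 0.09 × 0.07 × 0.16 × 0.18 = 0.00018144
As a percentage: 0.00018144 × 100 = 0.0181%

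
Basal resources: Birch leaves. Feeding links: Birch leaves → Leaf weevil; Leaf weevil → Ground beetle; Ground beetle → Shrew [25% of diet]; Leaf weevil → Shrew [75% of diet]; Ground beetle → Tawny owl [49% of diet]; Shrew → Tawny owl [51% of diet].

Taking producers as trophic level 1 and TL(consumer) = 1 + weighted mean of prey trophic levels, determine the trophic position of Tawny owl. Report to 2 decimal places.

4.13

Leaf weevil: 1 + 1 = 2
Ground beetle: 1 + 2 = 3
Shrew: 1 + (0.25×3 + 0.75×2) = 3.25
Tawny owl: 1 + (0.49×3 + 0.51×3.25) = 4.1275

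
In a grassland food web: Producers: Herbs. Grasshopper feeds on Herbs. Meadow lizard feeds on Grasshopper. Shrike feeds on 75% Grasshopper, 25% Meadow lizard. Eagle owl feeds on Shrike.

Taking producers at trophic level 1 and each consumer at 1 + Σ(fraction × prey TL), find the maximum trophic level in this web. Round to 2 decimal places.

Grasshopper: 1 + 1 = 2
Meadow lizard: 1 + 2 = 3
Shrike: 1 + (0.75×2 + 0.25×3) = 3.25
Eagle owl: 1 + 3.25 = 4.25

4.25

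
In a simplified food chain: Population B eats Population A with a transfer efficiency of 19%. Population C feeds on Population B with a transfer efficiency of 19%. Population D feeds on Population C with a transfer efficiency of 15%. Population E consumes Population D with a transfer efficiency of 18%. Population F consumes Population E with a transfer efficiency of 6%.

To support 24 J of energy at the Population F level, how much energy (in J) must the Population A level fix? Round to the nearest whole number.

Cumulative transfer efficiency: 0.19 × 0.19 × 0.15 × 0.18 × 0.06 = 0.000058482
Population A energy = 24 / 0.000058482 = 410383 J

410383 J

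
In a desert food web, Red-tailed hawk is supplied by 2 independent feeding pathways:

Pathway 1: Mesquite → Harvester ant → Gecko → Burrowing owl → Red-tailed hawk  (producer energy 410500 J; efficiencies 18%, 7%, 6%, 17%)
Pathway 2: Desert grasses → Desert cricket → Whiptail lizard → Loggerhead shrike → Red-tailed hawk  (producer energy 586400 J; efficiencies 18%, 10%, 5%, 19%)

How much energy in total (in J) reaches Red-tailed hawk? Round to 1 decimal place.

Pathway 1: 410500 × 0.18 × 0.07 × 0.06 × 0.17 = 52.75746 J
Pathway 2: 586400 × 0.18 × 0.1 × 0.05 × 0.19 = 100.2744 J
Total at Red-tailed hawk: 52.75746 + 100.2744 = 153.03186 J

153.0 J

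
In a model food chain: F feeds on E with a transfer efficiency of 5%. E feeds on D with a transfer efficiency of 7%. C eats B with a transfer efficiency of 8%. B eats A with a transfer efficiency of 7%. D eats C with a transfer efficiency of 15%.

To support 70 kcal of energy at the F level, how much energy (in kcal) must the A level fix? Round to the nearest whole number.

Cumulative transfer efficiency: 0.07 × 0.08 × 0.15 × 0.07 × 0.05 = 0.00000294
A energy = 70 / 0.00000294 = 23809524 kcal

23809524 kcal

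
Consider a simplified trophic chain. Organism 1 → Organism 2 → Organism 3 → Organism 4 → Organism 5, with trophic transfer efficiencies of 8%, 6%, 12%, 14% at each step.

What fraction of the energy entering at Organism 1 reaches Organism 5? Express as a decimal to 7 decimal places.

Product of link efficiencies: 0.08 × 0.06 × 0.12 × 0.14 = 0.00008064

0.0000806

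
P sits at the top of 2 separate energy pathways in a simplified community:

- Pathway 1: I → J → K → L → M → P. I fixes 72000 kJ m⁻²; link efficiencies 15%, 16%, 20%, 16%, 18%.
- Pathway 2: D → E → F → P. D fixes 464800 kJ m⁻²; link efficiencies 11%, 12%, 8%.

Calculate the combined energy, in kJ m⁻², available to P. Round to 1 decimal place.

500.8 kJ m⁻²

Pathway 1: 72000 × 0.15 × 0.16 × 0.2 × 0.16 × 0.18 = 9.95328 kJ m⁻²
Pathway 2: 464800 × 0.11 × 0.12 × 0.08 = 490.8288 kJ m⁻²
Total at P: 9.95328 + 490.8288 = 500.78208 kJ m⁻²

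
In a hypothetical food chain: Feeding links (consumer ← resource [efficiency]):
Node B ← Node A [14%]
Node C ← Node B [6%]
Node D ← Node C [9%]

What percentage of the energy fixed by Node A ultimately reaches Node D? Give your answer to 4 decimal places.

Product of link efficiencies: 0.14 × 0.06 × 0.09 = 0.000756
As a percentage: 0.000756 × 100 = 0.0756%

0.0756%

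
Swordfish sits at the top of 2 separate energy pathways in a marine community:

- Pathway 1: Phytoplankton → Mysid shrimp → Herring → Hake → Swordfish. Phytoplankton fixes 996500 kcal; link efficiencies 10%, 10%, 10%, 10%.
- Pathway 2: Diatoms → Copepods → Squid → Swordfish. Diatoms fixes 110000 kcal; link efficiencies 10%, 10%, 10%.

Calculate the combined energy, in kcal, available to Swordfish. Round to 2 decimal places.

Pathway 1: 996500 × 0.1 × 0.1 × 0.1 × 0.1 = 99.65 kcal
Pathway 2: 110000 × 0.1 × 0.1 × 0.1 = 110 kcal
Total at Swordfish: 99.65 + 110 = 209.65 kcal

209.65 kcal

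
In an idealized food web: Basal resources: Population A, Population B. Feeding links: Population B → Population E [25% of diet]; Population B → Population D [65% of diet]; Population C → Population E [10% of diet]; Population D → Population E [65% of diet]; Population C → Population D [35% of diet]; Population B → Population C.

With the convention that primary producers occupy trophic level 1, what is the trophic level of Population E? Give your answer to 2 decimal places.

Population C: 1 + 1 = 2
Population D: 1 + (0.65×1 + 0.35×2) = 2.35
Population E: 1 + (0.25×1 + 0.1×2 + 0.65×2.35) = 2.9775

2.98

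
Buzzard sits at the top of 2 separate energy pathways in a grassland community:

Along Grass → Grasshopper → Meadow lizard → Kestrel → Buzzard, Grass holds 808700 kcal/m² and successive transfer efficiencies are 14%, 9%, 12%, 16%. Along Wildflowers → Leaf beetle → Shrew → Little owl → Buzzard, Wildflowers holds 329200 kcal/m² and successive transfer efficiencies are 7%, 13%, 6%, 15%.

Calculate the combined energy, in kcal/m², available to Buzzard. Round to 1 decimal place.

Via Grass: 808700 × 0.14 × 0.09 × 0.12 × 0.16 = 195.640704 kcal/m²
Via Wildflowers: 329200 × 0.07 × 0.13 × 0.06 × 0.15 = 26.96148 kcal/m²
Total at Buzzard: 195.640704 + 26.96148 = 222.602184 kcal/m²

222.6 kcal/m²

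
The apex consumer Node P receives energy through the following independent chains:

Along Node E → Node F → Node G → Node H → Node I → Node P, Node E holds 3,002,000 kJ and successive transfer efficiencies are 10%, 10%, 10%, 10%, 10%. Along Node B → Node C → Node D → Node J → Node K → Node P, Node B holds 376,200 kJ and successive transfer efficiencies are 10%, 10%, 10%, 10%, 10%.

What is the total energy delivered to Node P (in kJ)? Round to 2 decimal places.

Via Node E: 3002000 × 0.1 × 0.1 × 0.1 × 0.1 × 0.1 = 30.02 kJ
Via Node B: 376200 × 0.1 × 0.1 × 0.1 × 0.1 × 0.1 = 3.762 kJ
Total at Node P: 30.02 + 3.762 = 33.782 kJ

33.78 kJ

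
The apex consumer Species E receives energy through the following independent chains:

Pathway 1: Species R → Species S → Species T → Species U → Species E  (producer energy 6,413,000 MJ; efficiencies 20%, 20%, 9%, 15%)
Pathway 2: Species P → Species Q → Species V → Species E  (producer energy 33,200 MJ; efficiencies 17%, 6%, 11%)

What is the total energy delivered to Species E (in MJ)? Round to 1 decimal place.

3500.3 MJ

Pathway 1: 6413000 × 0.2 × 0.2 × 0.09 × 0.15 = 3463.02 MJ
Pathway 2: 33200 × 0.17 × 0.06 × 0.11 = 37.2504 MJ
Total at Species E: 3463.02 + 37.2504 = 3500.2704 MJ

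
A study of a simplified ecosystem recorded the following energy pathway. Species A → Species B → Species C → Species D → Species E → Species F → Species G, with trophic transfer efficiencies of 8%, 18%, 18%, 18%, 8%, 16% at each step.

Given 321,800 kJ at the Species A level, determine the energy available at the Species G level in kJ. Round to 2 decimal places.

Species B: 321800 × 0.08 = 25744 kJ
Species C: 25744 × 0.18 = 4633.92 kJ
Species D: 4633.92 × 0.18 = 834.1056 kJ
Species E: 834.1056 × 0.18 = 150.139008 kJ
Species F: 150.139008 × 0.08 = 12.01112064 kJ
Species G: 12.01112064 × 0.16 = 1.9217793024 kJ

1.92 kJ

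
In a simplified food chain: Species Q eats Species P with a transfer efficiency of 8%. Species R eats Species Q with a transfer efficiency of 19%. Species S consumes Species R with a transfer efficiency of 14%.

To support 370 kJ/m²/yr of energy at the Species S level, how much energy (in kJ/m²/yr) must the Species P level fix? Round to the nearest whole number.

Cumulative transfer efficiency: 0.08 × 0.19 × 0.14 = 0.002128
Species P energy = 370 / 0.002128 = 173872 kJ/m²/yr

173872 kJ/m²/yr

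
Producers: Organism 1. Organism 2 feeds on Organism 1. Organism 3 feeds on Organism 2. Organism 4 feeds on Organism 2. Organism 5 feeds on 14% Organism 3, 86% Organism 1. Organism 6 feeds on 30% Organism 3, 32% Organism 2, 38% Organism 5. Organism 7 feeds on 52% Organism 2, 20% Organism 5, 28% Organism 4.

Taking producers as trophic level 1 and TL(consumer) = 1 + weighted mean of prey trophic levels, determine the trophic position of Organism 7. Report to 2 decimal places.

Organism 2: 1 + 1 = 2
Organism 3: 1 + 2 = 3
Organism 4: 1 + 2 = 3
Organism 5: 1 + (0.14×3 + 0.86×1) = 2.28
Organism 6: 1 + (0.3×3 + 0.32×2 + 0.38×2.28) = 3.4064
Organism 7: 1 + (0.52×2 + 0.2×2.28 + 0.28×3) = 3.336

3.34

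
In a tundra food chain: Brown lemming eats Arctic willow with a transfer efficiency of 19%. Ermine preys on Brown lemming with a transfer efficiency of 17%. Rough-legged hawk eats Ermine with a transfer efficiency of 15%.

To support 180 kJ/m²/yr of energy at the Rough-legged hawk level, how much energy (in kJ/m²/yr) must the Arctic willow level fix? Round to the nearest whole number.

Cumulative transfer efficiency: 0.19 × 0.17 × 0.15 = 0.004845
Arctic willow energy = 180 / 0.004845 = 37152 kJ/m²/yr

37152 kJ/m²/yr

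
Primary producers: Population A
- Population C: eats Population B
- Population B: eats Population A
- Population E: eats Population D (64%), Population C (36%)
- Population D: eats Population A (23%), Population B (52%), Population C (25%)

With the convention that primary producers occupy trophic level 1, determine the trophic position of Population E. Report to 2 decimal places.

4.01

Population B: 1 + 1 = 2
Population C: 1 + 2 = 3
Population D: 1 + (0.23×1 + 0.52×2 + 0.25×3) = 3.02
Population E: 1 + (0.64×3.02 + 0.36×3) = 4.0128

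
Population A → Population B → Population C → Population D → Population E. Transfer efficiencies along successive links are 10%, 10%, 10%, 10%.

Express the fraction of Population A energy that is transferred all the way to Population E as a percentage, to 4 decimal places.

0.0100%

Product of link efficiencies: 0.1 × 0.1 × 0.1 × 0.1 = 0.0001
As a percentage: 0.0001 × 100 = 0.0100%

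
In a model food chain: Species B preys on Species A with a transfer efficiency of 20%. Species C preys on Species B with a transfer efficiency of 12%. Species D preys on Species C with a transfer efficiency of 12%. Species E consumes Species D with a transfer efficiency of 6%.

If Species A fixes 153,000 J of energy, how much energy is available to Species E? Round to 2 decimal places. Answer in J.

Species B: 153000 × 0.2 = 30600 J
Species C: 30600 × 0.12 = 3672 J
Species D: 3672 × 0.12 = 440.64 J
Species E: 440.64 × 0.06 = 26.4384 J

26.44 J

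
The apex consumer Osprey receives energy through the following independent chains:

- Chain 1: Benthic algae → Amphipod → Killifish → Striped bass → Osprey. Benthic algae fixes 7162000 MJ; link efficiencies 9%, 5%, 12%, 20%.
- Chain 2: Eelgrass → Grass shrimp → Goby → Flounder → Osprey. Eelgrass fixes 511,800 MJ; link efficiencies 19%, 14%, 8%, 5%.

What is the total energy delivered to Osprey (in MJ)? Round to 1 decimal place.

Chain 1: 7162000 × 0.09 × 0.05 × 0.12 × 0.2 = 773.496 MJ
Chain 2: 511800 × 0.19 × 0.14 × 0.08 × 0.05 = 54.45552 MJ
Total at Osprey: 773.496 + 54.45552 = 827.95152 MJ

828.0 MJ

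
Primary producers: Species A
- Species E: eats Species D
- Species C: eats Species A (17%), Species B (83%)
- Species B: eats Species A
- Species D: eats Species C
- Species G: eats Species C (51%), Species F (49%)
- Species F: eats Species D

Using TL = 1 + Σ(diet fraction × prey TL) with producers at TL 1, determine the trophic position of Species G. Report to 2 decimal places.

Species B: 1 + 1 = 2
Species C: 1 + (0.17×1 + 0.83×2) = 2.83
Species D: 1 + 2.83 = 3.83
Species E: 1 + 3.83 = 4.83
Species F: 1 + 3.83 = 4.83
Species G: 1 + (0.51×2.83 + 0.49×4.83) = 4.81

4.81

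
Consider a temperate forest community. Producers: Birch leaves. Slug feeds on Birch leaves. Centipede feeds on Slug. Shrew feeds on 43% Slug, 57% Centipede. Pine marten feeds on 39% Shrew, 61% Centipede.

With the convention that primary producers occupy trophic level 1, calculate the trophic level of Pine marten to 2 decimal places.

Slug: 1 + 1 = 2
Centipede: 1 + 2 = 3
Shrew: 1 + (0.43×2 + 0.57×3) = 3.57
Pine marten: 1 + (0.39×3.57 + 0.61×3) = 4.2223

4.22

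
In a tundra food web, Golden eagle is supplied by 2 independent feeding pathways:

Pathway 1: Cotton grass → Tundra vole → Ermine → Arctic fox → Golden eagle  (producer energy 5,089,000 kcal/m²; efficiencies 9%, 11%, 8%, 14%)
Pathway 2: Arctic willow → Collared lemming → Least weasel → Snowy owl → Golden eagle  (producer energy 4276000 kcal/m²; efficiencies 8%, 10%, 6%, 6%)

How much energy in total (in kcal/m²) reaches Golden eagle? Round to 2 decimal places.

Pathway 1: 5089000 × 0.09 × 0.11 × 0.08 × 0.14 = 564.26832 kcal/m²
Pathway 2: 4276000 × 0.08 × 0.1 × 0.06 × 0.06 = 123.1488 kcal/m²
Total at Golden eagle: 564.26832 + 123.1488 = 687.41712 kcal/m²

687.42 kcal/m²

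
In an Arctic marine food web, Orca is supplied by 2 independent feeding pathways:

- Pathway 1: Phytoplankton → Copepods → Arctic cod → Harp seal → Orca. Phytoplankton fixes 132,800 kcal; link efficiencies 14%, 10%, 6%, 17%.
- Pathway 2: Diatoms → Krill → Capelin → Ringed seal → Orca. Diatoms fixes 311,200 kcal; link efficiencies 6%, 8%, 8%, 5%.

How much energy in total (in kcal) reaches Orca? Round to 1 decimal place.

24.9 kcal

Pathway 1: 132800 × 0.14 × 0.1 × 0.06 × 0.17 = 18.96384 kcal
Pathway 2: 311200 × 0.06 × 0.08 × 0.08 × 0.05 = 5.97504 kcal
Total at Orca: 18.96384 + 5.97504 = 24.93888 kcal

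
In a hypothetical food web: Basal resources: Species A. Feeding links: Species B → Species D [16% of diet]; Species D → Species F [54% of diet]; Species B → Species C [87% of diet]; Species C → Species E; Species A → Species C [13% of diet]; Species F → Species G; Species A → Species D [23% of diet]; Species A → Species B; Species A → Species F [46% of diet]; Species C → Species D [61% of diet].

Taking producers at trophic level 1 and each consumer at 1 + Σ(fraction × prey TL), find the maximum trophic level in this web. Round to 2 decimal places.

Species B: 1 + 1 = 2
Species C: 1 + (0.87×2 + 0.13×1) = 2.87
Species D: 1 + (0.23×1 + 0.61×2.87 + 0.16×2) = 3.3007
Species E: 1 + 2.87 = 3.87
Species F: 1 + (0.54×3.3007 + 0.46×1) = 3.242378
Species G: 1 + 3.242378 = 4.242378

4.24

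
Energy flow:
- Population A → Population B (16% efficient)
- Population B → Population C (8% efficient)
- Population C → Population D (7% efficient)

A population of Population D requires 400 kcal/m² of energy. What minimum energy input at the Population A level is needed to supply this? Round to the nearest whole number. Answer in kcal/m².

446429 kcal/m²

Cumulative transfer efficiency: 0.16 × 0.08 × 0.07 = 0.000896
Population A energy = 400 / 0.000896 = 446429 kcal/m²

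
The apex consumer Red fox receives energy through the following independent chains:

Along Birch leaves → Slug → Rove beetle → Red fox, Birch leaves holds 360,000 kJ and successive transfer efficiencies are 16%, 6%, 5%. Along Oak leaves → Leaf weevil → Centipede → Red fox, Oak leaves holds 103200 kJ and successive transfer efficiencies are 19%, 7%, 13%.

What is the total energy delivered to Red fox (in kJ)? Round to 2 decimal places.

351.23 kJ

Via Birch leaves: 360000 × 0.16 × 0.06 × 0.05 = 172.8 kJ
Via Oak leaves: 103200 × 0.19 × 0.07 × 0.13 = 178.4328 kJ
Total at Red fox: 172.8 + 178.4328 = 351.2328 kJ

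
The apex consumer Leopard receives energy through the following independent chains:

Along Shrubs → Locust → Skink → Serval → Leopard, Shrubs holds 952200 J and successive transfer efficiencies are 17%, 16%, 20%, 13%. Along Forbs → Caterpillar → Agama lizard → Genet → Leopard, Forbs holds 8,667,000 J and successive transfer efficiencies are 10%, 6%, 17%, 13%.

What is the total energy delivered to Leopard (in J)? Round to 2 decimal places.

Via Shrubs: 952200 × 0.17 × 0.16 × 0.2 × 0.13 = 673.39584 J
Via Forbs: 8667000 × 0.1 × 0.06 × 0.17 × 0.13 = 1149.2442 J
Total at Leopard: 673.39584 + 1149.2442 = 1822.64004 J

1822.64 J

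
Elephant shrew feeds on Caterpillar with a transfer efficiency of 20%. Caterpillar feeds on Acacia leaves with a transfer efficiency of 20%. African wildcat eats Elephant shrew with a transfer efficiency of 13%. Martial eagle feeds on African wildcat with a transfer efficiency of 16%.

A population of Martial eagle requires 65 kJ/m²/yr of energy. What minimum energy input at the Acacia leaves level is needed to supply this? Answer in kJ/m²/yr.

Cumulative transfer efficiency: 0.2 × 0.2 × 0.13 × 0.16 = 0.000832
Acacia leaves energy = 65 / 0.000832 = 78125 kJ/m²/yr

78125 kJ/m²/yr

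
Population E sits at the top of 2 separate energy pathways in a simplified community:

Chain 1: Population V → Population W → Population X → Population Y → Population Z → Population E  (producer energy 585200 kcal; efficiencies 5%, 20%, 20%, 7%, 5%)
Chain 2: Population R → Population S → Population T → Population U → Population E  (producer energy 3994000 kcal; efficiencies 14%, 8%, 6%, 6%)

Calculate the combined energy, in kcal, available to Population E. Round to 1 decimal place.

Chain 1: 585200 × 0.05 × 0.2 × 0.2 × 0.07 × 0.05 = 4.0964 kcal
Chain 2: 3994000 × 0.14 × 0.08 × 0.06 × 0.06 = 161.03808 kcal
Total at Population E: 4.0964 + 161.03808 = 165.13448 kcal

165.1 kcal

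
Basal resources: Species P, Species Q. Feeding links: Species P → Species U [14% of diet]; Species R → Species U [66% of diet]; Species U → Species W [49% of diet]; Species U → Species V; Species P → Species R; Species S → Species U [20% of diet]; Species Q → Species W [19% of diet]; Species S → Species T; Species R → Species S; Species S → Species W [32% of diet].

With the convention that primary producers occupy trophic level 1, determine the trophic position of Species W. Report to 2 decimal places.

Species R: 1 + 1 = 2
Species S: 1 + 2 = 3
Species T: 1 + 3 = 4
Species U: 1 + (0.14×1 + 0.66×2 + 0.2×3) = 3.06
Species V: 1 + 3.06 = 4.06
Species W: 1 + (0.49×3.06 + 0.19×1 + 0.32×3) = 3.6494

3.65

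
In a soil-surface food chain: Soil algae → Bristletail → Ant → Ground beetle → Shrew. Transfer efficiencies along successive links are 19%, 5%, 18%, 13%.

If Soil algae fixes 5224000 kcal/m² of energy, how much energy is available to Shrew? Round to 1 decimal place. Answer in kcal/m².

Bristletail: 5224000 × 0.19 = 992560 kcal/m²
Ant: 992560 × 0.05 = 49628 kcal/m²
Ground beetle: 49628 × 0.18 = 8933.04 kcal/m²
Shrew: 8933.04 × 0.13 = 1161.2952 kcal/m²

1161.3 kcal/m²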